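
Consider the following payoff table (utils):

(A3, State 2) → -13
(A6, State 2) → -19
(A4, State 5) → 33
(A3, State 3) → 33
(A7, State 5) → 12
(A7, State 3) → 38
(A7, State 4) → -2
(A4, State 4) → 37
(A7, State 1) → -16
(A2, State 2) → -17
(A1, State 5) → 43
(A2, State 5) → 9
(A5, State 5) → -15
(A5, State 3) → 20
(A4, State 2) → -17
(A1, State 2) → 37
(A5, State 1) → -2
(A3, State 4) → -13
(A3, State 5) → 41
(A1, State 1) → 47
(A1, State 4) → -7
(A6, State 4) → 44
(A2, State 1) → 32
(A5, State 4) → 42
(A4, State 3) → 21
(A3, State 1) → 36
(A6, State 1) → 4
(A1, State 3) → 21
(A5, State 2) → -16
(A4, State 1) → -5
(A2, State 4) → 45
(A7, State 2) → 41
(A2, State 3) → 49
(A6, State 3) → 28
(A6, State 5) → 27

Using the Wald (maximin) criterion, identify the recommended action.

A1

Row minima: A1=-7, A2=-17, A3=-13, A4=-17, A5=-16, A6=-19, A7=-16
Best worst-case = -7 → A1.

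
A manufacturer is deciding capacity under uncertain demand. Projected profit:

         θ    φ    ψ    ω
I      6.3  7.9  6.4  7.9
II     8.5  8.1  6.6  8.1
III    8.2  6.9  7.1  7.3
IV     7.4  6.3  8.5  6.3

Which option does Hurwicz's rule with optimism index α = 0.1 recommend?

III

I: 0.1·7.9 + 0.9·6.3 = 6.46
II: 0.1·8.5 + 0.9·6.6 = 6.79
III: 0.1·8.2 + 0.9·6.9 = 7.03
IV: 0.1·8.5 + 0.9·6.3 = 6.52
Highest Hurwicz score = 7.03 → III.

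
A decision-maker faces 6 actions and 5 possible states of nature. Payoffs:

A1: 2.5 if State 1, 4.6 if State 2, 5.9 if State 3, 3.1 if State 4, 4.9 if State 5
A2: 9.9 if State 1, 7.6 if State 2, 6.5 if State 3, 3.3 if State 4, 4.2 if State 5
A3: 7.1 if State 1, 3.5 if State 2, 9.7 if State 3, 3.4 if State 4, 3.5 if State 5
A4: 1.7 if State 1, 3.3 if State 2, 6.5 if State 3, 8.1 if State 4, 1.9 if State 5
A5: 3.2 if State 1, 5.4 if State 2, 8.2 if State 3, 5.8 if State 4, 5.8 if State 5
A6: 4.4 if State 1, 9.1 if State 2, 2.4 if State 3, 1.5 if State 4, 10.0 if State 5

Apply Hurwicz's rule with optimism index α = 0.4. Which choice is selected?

A2

A1: 0.4·5.9 + 0.6·2.5 = 3.86
A2: 0.4·9.9 + 0.6·3.3 = 5.94
A3: 0.4·9.7 + 0.6·3.4 = 5.92
A4: 0.4·8.1 + 0.6·1.7 = 4.26
A5: 0.4·8.2 + 0.6·3.2 = 5.2
A6: 0.4·10.0 + 0.6·1.5 = 4.9
Highest Hurwicz score = 5.94 → A2.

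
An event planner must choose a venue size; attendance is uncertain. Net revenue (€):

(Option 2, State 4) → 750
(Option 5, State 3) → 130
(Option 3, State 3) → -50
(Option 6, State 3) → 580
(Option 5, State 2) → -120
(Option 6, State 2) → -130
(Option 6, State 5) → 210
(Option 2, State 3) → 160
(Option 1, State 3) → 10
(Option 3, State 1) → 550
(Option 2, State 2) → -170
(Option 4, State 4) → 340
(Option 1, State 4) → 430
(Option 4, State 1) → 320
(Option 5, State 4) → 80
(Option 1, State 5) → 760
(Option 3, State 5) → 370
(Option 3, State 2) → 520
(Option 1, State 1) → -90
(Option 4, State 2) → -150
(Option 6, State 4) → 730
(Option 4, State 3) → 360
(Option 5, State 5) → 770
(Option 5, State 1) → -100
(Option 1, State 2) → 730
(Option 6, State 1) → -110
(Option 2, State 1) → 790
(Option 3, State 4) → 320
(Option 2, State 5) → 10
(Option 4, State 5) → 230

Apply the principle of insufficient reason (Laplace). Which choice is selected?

Option 1

Row averages: Option 1=368, Option 2=308, Option 3=342, Option 4=220, Option 5=152, Option 6=256
Highest average = 368 → Option 1.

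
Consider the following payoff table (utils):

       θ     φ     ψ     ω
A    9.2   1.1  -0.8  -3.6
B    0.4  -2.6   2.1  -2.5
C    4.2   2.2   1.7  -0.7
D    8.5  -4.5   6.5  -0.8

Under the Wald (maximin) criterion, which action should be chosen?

C

Row minima: A=-3.6, B=-2.6, C=-0.7, D=-4.5
Best worst-case = -0.7 → C.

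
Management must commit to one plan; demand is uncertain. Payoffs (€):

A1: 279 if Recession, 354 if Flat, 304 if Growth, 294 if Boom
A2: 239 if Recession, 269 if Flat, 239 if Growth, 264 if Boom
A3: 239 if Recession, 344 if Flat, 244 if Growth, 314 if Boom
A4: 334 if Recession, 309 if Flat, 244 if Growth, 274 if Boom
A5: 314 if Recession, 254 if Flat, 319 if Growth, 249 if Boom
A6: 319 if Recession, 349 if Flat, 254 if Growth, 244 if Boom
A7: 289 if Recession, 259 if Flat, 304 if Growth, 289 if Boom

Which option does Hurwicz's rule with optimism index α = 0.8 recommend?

A1

A1: 0.8·354 + 0.2·279 = 339
A2: 0.8·269 + 0.2·239 = 263
A3: 0.8·344 + 0.2·239 = 323
A4: 0.8·334 + 0.2·244 = 316
A5: 0.8·319 + 0.2·249 = 305
A6: 0.8·349 + 0.2·244 = 328
A7: 0.8·304 + 0.2·259 = 295
Highest Hurwicz score = 339 → A1.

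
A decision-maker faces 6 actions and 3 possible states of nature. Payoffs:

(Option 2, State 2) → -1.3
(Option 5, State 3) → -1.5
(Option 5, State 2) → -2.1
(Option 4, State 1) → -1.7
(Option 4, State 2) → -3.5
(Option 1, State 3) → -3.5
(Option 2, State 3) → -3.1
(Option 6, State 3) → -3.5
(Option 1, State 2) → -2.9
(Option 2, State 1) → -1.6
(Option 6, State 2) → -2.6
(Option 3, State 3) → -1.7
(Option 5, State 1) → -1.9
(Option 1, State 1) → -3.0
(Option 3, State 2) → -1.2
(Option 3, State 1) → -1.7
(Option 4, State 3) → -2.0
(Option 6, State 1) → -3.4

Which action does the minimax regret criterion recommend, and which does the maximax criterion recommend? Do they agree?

minimax regret → Option 3; maximax → Option 3 (agree)

Column bests: State 1=-1.6, State 2=-1.2, State 3=-1.5.
Option 1 regrets: 1.4, 1.7, 2.0 → max 2.0
Option 2 regrets: 0.0, 0.1, 1.6 → max 1.6
Option 3 regrets: 0.1, 0.0, 0.2 → max 0.2
Option 4 regrets: 0.1, 2.3, 0.5 → max 2.3
Option 5 regrets: 0.3, 0.9, 0.0 → max 0.9
Option 6 regrets: 1.8, 1.4, 2.0 → max 2.0
Smallest max regret = 0.2 → Option 3.
Row maxima: Option 1=-2.9, Option 2=-1.3, Option 3=-1.2, Option 4=-1.7, Option 5=-1.5, Option 6=-2.6
Best best-case = -1.2 → Option 3.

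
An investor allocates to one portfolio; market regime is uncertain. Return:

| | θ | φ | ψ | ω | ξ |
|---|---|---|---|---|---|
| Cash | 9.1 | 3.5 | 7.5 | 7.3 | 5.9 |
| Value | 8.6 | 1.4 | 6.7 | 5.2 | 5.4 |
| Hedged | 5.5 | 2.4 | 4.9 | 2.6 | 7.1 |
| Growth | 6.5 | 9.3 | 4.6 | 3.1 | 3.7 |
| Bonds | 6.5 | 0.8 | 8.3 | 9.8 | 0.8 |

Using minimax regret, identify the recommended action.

Cash

Column bests: θ=9.1, φ=9.3, ψ=8.3, ω=9.8, ξ=7.1.
Cash regrets: 0.0, 5.8, 0.8, 2.5, 1.2 → max 5.8
Value regrets: 0.5, 7.9, 1.6, 4.6, 1.7 → max 7.9
Hedged regrets: 3.6, 6.9, 3.4, 7.2, 0.0 → max 7.2
Growth regrets: 2.6, 0.0, 3.7, 6.7, 3.4 → max 6.7
Bonds regrets: 2.6, 8.5, 0.0, 0.0, 6.3 → max 8.5
Smallest max regret = 5.8 → Cash.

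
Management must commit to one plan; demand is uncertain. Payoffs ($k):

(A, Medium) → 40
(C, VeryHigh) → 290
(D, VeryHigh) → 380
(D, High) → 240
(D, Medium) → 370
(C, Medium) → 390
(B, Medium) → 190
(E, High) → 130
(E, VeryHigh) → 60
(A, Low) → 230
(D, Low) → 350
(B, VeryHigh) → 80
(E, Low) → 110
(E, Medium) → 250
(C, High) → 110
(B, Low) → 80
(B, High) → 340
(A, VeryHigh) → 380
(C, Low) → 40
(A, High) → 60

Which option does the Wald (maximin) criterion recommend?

Row minima: A=40, B=80, C=40, D=240, E=60
Best worst-case = 240 → D.

D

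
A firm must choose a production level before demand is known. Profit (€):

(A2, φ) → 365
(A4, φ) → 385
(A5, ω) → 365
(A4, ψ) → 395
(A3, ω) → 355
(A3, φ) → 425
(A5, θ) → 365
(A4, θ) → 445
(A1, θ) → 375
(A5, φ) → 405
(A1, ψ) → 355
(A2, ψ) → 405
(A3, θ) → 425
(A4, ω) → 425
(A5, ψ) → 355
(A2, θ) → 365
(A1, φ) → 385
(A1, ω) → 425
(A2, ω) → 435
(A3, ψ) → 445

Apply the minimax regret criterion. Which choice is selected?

A4

Column bests: θ=445, φ=425, ψ=445, ω=435.
A1 regrets: 70, 40, 90, 10 → max 90
A2 regrets: 80, 60, 40, 0 → max 80
A3 regrets: 20, 0, 0, 80 → max 80
A4 regrets: 0, 40, 50, 10 → max 50
A5 regrets: 80, 20, 90, 70 → max 90
Smallest max regret = 50 → A4.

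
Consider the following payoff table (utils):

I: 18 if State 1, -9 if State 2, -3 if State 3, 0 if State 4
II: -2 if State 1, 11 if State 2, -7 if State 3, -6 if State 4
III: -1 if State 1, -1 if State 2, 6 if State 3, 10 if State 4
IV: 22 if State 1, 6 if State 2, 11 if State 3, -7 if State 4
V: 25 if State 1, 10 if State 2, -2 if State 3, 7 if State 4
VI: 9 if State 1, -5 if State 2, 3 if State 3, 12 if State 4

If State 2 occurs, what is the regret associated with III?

Best payoff under State 2 is 11.
Regret = 11 − (-1) = 12.

12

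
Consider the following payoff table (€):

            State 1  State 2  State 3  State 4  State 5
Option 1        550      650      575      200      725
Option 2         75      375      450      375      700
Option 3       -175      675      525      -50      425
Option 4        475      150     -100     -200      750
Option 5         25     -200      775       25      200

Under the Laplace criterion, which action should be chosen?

Row averages: Option 1=540, Option 2=395, Option 3=280, Option 4=215, Option 5=165
Highest average = 540 → Option 1.

Option 1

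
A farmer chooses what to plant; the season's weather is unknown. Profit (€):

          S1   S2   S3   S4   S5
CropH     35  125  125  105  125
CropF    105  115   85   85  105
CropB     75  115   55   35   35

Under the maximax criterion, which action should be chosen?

Row maxima: CropH=125, CropF=115, CropB=115
Best best-case = 125 → CropH.

CropH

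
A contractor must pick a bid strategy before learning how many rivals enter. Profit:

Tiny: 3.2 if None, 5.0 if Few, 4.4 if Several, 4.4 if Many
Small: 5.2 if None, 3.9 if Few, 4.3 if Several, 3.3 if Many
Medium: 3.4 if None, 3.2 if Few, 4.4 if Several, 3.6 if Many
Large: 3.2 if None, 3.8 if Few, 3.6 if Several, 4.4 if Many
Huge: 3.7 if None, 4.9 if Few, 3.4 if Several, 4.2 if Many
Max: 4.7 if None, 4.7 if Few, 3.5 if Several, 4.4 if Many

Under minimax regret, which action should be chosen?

Column bests: None=5.2, Few=5.0, Several=4.4, Many=4.4.
Tiny regrets: 2.0, 0.0, 0.0, 0.0 → max 2.0
Small regrets: 0.0, 1.1, 0.1, 1.1 → max 1.1
Medium regrets: 1.8, 1.8, 0.0, 0.8 → max 1.8
Large regrets: 2.0, 1.2, 0.8, 0.0 → max 2.0
Huge regrets: 1.5, 0.1, 1.0, 0.2 → max 1.5
Max regrets: 0.5, 0.3, 0.9, 0.0 → max 0.9
Smallest max regret = 0.9 → Max.

Max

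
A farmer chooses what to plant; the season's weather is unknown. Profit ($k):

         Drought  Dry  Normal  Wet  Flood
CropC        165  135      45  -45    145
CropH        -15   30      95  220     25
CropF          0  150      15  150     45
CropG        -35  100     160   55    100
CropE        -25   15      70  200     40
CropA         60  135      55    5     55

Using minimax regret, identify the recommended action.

Column bests: Drought=165, Dry=150, Normal=160, Wet=220, Flood=145.
CropC regrets: 0, 15, 115, 265, 0 → max 265
CropH regrets: 180, 120, 65, 0, 120 → max 180
CropF regrets: 165, 0, 145, 70, 100 → max 165
CropG regrets: 200, 50, 0, 165, 45 → max 200
CropE regrets: 190, 135, 90, 20, 105 → max 190
CropA regrets: 105, 15, 105, 215, 90 → max 215
Smallest max regret = 165 → CropF.

CropF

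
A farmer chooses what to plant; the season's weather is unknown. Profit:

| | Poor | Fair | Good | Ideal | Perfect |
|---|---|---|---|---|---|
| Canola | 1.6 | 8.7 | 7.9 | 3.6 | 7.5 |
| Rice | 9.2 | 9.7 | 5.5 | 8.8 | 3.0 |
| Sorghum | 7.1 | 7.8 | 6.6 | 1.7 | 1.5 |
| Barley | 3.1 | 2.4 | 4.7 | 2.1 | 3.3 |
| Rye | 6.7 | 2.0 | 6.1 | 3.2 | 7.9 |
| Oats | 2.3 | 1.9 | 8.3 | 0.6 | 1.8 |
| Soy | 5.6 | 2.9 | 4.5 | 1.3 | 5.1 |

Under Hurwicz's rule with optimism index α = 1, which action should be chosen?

Canola: 1·8.7 + 0·1.6 = 8.7
Rice: 1·9.7 + 0·3.0 = 9.7
Sorghum: 1·7.8 + 0·1.5 = 7.8
Barley: 1·4.7 + 0·2.1 = 4.7
Rye: 1·7.9 + 0·2.0 = 7.9
Oats: 1·8.3 + 0·0.6 = 8.3
Soy: 1·5.6 + 0·1.3 = 5.6
Highest Hurwicz score = 9.7 → Rice.

Rice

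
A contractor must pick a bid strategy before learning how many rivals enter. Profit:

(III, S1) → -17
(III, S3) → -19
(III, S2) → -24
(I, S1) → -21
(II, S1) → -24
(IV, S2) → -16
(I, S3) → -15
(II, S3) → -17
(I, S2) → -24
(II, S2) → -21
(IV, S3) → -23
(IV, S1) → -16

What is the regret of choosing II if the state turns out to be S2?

Best payoff under S2 is -16.
Regret = -16 − (-21) = 5.

5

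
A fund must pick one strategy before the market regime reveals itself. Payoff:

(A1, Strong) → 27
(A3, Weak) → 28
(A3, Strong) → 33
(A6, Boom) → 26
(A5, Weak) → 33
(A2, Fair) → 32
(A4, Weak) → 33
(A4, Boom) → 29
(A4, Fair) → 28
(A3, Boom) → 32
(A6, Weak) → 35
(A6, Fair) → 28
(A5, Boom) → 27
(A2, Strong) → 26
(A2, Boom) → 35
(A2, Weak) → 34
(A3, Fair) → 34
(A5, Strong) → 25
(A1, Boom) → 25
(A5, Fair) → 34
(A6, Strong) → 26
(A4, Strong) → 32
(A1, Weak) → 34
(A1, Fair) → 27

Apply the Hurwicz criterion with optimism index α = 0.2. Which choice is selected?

A1: 0.2·34 + 0.8·25 = 26.8
A2: 0.2·35 + 0.8·26 = 27.8
A3: 0.2·34 + 0.8·28 = 29.2
A4: 0.2·33 + 0.8·28 = 29
A5: 0.2·34 + 0.8·25 = 26.8
A6: 0.2·35 + 0.8·26 = 27.8
Highest Hurwicz score = 29.2 → A3.

A3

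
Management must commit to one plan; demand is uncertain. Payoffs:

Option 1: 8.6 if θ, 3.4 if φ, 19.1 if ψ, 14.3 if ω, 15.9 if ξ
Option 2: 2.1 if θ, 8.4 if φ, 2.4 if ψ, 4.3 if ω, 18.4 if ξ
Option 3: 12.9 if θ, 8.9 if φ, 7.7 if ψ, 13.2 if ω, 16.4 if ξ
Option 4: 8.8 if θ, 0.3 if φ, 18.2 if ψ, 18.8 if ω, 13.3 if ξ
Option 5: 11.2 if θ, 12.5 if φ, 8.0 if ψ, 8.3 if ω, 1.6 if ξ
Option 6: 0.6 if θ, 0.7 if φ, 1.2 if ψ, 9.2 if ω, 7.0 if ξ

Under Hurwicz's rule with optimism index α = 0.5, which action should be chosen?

Option 3

Option 1: 0.5·19.1 + 0.5·3.4 = 11.25
Option 2: 0.5·18.4 + 0.5·2.1 = 10.25
Option 3: 0.5·16.4 + 0.5·7.7 = 12.05
Option 4: 0.5·18.8 + 0.5·0.3 = 9.55
Option 5: 0.5·12.5 + 0.5·1.6 = 7.05
Option 6: 0.5·9.2 + 0.5·0.6 = 4.9
Highest Hurwicz score = 12.05 → Option 3.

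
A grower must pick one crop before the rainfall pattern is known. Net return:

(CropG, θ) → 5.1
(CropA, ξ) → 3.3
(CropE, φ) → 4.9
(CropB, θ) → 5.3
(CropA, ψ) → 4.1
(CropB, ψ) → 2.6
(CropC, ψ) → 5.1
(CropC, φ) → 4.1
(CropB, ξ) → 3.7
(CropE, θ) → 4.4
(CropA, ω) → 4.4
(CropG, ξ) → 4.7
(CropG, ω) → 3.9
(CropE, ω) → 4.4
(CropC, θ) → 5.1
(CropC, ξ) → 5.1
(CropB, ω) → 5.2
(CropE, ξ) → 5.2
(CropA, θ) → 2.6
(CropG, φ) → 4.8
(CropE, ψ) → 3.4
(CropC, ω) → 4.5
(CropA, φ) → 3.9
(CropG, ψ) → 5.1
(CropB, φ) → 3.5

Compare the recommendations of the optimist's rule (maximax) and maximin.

Row maxima: CropA=4.4, CropC=5.1, CropG=5.1, CropB=5.3, CropE=5.2
Best best-case = 5.3 → CropB.
Row minima: CropA=2.6, CropC=4.1, CropG=3.9, CropB=2.6, CropE=3.4
Best worst-case = 4.1 → CropC.

maximax → CropB; maximin → CropC (disagree)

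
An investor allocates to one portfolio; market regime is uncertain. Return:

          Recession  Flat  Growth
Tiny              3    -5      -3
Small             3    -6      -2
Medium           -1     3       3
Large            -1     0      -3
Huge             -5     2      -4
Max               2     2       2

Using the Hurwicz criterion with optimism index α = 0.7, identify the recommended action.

Max

Tiny: 0.7·3 + 0.3·(-5) = 0.6
Small: 0.7·3 + 0.3·(-6) = 0.3
Medium: 0.7·3 + 0.3·(-1) = 1.8
Large: 0.7·0 + 0.3·(-3) = -0.9
Huge: 0.7·2 + 0.3·(-5) = -0.1
Max: 0.7·2 + 0.3·2 = 2
Highest Hurwicz score = 2 → Max.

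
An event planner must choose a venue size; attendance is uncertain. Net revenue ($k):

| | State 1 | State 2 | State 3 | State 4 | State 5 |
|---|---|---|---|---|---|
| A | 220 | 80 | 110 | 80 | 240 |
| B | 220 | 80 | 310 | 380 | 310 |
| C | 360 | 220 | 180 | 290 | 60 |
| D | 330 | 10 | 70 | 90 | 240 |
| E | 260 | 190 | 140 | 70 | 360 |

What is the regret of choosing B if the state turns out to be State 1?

140

Best payoff under State 1 is 360.
Regret = 360 − 220 = 140.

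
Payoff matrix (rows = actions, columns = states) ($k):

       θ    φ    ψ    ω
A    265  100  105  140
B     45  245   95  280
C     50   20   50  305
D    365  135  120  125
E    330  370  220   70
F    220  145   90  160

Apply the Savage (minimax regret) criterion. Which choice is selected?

F

Column bests: θ=365, φ=370, ψ=220, ω=305.
A regrets: 100, 270, 115, 165 → max 270
B regrets: 320, 125, 125, 25 → max 320
C regrets: 315, 350, 170, 0 → max 350
D regrets: 0, 235, 100, 180 → max 235
E regrets: 35, 0, 0, 235 → max 235
F regrets: 145, 225, 130, 145 → max 225
Smallest max regret = 225 → F.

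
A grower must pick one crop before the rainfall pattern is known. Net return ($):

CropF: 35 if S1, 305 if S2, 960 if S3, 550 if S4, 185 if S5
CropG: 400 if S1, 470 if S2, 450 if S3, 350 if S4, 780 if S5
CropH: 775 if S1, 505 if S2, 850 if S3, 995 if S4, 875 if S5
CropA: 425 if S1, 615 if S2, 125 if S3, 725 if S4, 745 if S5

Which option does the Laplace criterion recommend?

CropH

Row averages: CropF=407, CropG=490, CropH=800, CropA=527
Highest average = 800 → CropH.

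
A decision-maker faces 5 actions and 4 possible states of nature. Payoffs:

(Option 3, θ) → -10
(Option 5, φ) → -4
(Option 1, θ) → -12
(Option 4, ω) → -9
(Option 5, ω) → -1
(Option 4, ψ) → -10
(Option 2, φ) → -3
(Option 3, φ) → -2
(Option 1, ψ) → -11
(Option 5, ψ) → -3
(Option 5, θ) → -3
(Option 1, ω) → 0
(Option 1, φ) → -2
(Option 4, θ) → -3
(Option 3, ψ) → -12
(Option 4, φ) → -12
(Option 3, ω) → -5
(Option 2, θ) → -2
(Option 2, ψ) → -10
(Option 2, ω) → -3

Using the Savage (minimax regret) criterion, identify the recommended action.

Option 5

Column bests: θ=-2, φ=-2, ψ=-3, ω=0.
Option 1 regrets: 10, 0, 8, 0 → max 10
Option 2 regrets: 0, 1, 7, 3 → max 7
Option 3 regrets: 8, 0, 9, 5 → max 9
Option 4 regrets: 1, 10, 7, 9 → max 10
Option 5 regrets: 1, 2, 0, 1 → max 2
Smallest max regret = 2 → Option 5.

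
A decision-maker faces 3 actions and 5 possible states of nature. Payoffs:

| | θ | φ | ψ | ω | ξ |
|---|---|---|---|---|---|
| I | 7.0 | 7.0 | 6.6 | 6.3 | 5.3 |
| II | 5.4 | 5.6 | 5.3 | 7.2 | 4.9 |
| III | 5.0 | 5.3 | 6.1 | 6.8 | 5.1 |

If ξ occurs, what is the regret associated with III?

Best payoff under ξ is 5.3.
Regret = 5.3 − 5.1 = 0.2.

0.2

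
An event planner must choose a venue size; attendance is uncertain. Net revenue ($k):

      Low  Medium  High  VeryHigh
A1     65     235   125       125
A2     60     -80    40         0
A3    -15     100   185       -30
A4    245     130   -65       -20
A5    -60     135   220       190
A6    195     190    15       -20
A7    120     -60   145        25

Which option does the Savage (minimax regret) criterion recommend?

A1

Column bests: Low=245, Medium=235, High=220, VeryHigh=190.
A1 regrets: 180, 0, 95, 65 → max 180
A2 regrets: 185, 315, 180, 190 → max 315
A3 regrets: 260, 135, 35, 220 → max 260
A4 regrets: 0, 105, 285, 210 → max 285
A5 regrets: 305, 100, 0, 0 → max 305
A6 regrets: 50, 45, 205, 210 → max 210
A7 regrets: 125, 295, 75, 165 → max 295
Smallest max regret = 180 → A1.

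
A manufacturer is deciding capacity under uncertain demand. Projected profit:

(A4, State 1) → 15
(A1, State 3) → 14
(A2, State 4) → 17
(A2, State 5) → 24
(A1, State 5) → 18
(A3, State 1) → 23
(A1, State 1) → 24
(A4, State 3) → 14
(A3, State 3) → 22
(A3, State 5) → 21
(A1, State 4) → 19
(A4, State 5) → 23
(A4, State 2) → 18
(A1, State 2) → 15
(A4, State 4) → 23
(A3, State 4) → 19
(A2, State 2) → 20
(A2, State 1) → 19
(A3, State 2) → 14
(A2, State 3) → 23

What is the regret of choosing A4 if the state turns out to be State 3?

9

Best payoff under State 3 is 23.
Regret = 23 − 14 = 9.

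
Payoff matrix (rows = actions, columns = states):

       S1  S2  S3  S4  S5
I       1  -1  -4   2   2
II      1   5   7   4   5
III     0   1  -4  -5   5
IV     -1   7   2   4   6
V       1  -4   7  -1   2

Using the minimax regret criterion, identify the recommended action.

II

Column bests: S1=1, S2=7, S3=7, S4=4, S5=6.
I regrets: 0, 8, 11, 2, 4 → max 11
II regrets: 0, 2, 0, 0, 1 → max 2
III regrets: 1, 6, 11, 9, 1 → max 11
IV regrets: 2, 0, 5, 0, 0 → max 5
V regrets: 0, 11, 0, 5, 4 → max 11
Smallest max regret = 2 → II.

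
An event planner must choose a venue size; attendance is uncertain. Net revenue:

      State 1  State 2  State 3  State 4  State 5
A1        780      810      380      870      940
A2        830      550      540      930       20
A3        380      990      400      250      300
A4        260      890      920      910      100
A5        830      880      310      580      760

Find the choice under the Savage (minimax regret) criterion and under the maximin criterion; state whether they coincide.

Column bests: State 1=830, State 2=990, State 3=920, State 4=930, State 5=940.
A1 regrets: 50, 180, 540, 60, 0 → max 540
A2 regrets: 0, 440, 380, 0, 920 → max 920
A3 regrets: 450, 0, 520, 680, 640 → max 680
A4 regrets: 570, 100, 0, 20, 840 → max 840
A5 regrets: 0, 110, 610, 350, 180 → max 610
Smallest max regret = 540 → A1.
Row minima: A1=380, A2=20, A3=250, A4=100, A5=310
Best worst-case = 380 → A1.

minimax regret → A1; maximin → A1 (agree)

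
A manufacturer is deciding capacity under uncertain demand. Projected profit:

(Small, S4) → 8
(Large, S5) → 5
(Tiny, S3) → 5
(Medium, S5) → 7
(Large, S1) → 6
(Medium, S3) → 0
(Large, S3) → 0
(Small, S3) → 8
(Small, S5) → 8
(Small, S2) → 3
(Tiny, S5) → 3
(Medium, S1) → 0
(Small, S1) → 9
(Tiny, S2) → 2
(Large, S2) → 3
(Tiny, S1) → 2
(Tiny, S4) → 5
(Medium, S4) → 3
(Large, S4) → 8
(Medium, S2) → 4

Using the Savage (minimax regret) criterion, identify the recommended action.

Small

Column bests: S1=9, S2=4, S3=8, S4=8, S5=8.
Tiny regrets: 7, 2, 3, 3, 5 → max 7
Small regrets: 0, 1, 0, 0, 0 → max 1
Medium regrets: 9, 0, 8, 5, 1 → max 9
Large regrets: 3, 1, 8, 0, 3 → max 8
Smallest max regret = 1 → Small.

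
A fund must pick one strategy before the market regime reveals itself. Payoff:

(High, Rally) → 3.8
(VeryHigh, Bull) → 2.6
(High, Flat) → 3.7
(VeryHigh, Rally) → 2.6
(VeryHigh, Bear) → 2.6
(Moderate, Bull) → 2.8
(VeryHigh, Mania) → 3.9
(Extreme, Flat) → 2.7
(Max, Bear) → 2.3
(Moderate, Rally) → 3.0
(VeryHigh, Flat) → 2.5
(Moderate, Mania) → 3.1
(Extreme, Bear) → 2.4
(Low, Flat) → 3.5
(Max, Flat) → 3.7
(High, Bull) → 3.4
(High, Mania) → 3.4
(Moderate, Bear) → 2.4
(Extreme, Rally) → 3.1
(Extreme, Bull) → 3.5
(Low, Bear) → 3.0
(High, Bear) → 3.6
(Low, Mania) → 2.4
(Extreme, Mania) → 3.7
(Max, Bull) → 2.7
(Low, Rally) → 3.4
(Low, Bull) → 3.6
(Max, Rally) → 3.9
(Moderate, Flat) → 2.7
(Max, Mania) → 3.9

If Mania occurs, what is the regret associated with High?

Best payoff under Mania is 3.9.
Regret = 3.9 − 3.4 = 0.5.

0.5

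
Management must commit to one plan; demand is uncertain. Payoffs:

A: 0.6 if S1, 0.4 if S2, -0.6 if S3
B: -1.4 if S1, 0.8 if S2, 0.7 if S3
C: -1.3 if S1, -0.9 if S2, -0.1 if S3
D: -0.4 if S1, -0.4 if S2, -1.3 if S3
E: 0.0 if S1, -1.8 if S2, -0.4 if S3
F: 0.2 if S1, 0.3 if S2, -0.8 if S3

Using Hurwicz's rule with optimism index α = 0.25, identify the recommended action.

A

A: 0.25·0.6 + 0.75·(-0.6) = -0.3
B: 0.25·0.8 + 0.75·(-1.4) = -0.85
C: 0.25·(-0.1) + 0.75·(-1.3) = -1
D: 0.25·(-0.4) + 0.75·(-1.3) = -1.075
E: 0.25·0.0 + 0.75·(-1.8) = -1.35
F: 0.25·0.3 + 0.75·(-0.8) = -0.525
Highest Hurwicz score = -0.3 → A.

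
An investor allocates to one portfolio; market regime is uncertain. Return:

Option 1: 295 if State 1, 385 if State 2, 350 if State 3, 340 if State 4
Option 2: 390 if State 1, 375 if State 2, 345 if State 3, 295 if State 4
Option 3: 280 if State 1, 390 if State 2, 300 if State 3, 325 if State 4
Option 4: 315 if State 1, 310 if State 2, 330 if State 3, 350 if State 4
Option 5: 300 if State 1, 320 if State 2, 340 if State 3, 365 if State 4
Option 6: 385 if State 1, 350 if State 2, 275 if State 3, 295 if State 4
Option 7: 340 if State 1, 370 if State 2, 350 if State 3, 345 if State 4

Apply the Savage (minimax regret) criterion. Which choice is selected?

Option 7

Column bests: State 1=390, State 2=390, State 3=350, State 4=365.
Option 1 regrets: 95, 5, 0, 25 → max 95
Option 2 regrets: 0, 15, 5, 70 → max 70
Option 3 regrets: 110, 0, 50, 40 → max 110
Option 4 regrets: 75, 80, 20, 15 → max 80
Option 5 regrets: 90, 70, 10, 0 → max 90
Option 6 regrets: 5, 40, 75, 70 → max 75
Option 7 regrets: 50, 20, 0, 20 → max 50
Smallest max regret = 50 → Option 7.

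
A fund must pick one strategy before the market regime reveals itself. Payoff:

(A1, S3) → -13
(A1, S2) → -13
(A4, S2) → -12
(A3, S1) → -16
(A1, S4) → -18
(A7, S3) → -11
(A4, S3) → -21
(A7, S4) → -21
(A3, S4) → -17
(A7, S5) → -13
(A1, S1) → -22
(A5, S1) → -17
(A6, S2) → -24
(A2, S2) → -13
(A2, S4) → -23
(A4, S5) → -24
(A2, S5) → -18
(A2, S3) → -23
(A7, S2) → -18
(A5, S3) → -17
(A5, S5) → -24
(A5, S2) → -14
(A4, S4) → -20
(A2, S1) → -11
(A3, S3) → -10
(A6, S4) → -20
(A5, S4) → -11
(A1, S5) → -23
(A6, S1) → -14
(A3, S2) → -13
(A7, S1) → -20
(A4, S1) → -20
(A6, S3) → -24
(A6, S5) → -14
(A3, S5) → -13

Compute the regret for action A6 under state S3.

14

Best payoff under S3 is -10.
Regret = -10 − (-24) = 14.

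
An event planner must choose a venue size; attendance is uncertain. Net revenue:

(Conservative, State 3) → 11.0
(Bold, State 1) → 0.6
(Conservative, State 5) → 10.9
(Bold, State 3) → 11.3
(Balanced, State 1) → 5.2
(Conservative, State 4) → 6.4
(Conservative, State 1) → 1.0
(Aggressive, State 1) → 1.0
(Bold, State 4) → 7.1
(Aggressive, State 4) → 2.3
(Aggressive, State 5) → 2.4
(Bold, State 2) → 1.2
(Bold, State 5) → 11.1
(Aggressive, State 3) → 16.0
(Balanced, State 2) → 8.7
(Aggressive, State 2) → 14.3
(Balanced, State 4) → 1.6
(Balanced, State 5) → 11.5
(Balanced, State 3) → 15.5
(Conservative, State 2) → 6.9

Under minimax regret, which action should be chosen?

Column bests: State 1=5.2, State 2=14.3, State 3=16.0, State 4=7.1, State 5=11.5.
Conservative regrets: 4.2, 7.4, 5.0, 0.7, 0.6 → max 7.4
Balanced regrets: 0.0, 5.6, 0.5, 5.5, 0.0 → max 5.6
Aggressive regrets: 4.2, 0.0, 0.0, 4.8, 9.1 → max 9.1
Bold regrets: 4.6, 13.1, 4.7, 0.0, 0.4 → max 13.1
Smallest max regret = 5.6 → Balanced.

Balanced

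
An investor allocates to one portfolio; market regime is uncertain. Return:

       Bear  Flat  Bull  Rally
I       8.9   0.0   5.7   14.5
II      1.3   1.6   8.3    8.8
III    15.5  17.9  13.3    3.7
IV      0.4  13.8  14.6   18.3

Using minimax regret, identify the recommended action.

III

Column bests: Bear=15.5, Flat=17.9, Bull=14.6, Rally=18.3.
I regrets: 6.6, 17.9, 8.9, 3.8 → max 17.9
II regrets: 14.2, 16.3, 6.3, 9.5 → max 16.3
III regrets: 0.0, 0.0, 1.3, 14.6 → max 14.6
IV regrets: 15.1, 4.1, 0.0, 0.0 → max 15.1
Smallest max regret = 14.6 → III.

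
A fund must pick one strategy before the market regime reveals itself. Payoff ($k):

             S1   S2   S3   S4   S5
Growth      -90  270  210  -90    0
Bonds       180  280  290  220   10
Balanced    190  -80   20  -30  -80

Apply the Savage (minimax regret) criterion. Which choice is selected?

Column bests: S1=190, S2=280, S3=290, S4=220, S5=10.
Growth regrets: 280, 10, 80, 310, 10 → max 310
Bonds regrets: 10, 0, 0, 0, 0 → max 10
Balanced regrets: 0, 360, 270, 250, 90 → max 360
Smallest max regret = 10 → Bonds.

Bonds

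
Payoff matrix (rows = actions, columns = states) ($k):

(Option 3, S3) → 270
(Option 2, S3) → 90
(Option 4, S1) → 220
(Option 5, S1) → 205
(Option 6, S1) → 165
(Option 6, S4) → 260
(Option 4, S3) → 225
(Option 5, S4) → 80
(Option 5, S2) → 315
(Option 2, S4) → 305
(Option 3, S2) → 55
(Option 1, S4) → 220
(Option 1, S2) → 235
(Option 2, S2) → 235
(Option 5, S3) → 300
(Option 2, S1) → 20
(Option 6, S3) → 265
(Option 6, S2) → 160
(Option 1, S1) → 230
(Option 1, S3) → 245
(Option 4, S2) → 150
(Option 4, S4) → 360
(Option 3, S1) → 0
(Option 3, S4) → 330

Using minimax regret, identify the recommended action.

Option 1

Column bests: S1=230, S2=315, S3=300, S4=360.
Option 1 regrets: 0, 80, 55, 140 → max 140
Option 2 regrets: 210, 80, 210, 55 → max 210
Option 3 regrets: 230, 260, 30, 30 → max 260
Option 4 regrets: 10, 165, 75, 0 → max 165
Option 5 regrets: 25, 0, 0, 280 → max 280
Option 6 regrets: 65, 155, 35, 100 → max 155
Smallest max regret = 140 → Option 1.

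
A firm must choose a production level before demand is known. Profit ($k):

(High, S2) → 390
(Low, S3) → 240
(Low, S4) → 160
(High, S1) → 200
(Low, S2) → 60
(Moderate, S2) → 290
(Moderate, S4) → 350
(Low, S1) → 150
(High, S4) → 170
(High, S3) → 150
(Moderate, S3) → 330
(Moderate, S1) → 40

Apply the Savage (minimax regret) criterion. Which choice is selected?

Moderate

Column bests: S1=200, S2=390, S3=330, S4=350.
Low regrets: 50, 330, 90, 190 → max 330
Moderate regrets: 160, 100, 0, 0 → max 160
High regrets: 0, 0, 180, 180 → max 180
Smallest max regret = 160 → Moderate.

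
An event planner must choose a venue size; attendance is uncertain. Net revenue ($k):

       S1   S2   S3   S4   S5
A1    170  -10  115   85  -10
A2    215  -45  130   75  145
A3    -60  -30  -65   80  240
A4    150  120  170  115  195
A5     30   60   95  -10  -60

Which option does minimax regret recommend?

Column bests: S1=215, S2=120, S3=170, S4=115, S5=240.
A1 regrets: 45, 130, 55, 30, 250 → max 250
A2 regrets: 0, 165, 40, 40, 95 → max 165
A3 regrets: 275, 150, 235, 35, 0 → max 275
A4 regrets: 65, 0, 0, 0, 45 → max 65
A5 regrets: 185, 60, 75, 125, 300 → max 300
Smallest max regret = 65 → A4.

A4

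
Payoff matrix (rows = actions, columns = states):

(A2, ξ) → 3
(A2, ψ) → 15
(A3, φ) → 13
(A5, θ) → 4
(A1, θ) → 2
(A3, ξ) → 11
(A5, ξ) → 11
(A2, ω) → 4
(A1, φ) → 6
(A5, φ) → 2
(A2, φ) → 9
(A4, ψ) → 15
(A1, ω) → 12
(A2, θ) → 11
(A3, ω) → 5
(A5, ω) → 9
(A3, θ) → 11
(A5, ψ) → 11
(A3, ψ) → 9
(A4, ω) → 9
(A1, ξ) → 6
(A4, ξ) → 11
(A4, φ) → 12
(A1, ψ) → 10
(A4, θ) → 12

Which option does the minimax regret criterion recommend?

Column bests: θ=12, φ=13, ψ=15, ω=12, ξ=11.
A1 regrets: 10, 7, 5, 0, 5 → max 10
A2 regrets: 1, 4, 0, 8, 8 → max 8
A3 regrets: 1, 0, 6, 7, 0 → max 7
A4 regrets: 0, 1, 0, 3, 0 → max 3
A5 regrets: 8, 11, 4, 3, 0 → max 11
Smallest max regret = 3 → A4.

A4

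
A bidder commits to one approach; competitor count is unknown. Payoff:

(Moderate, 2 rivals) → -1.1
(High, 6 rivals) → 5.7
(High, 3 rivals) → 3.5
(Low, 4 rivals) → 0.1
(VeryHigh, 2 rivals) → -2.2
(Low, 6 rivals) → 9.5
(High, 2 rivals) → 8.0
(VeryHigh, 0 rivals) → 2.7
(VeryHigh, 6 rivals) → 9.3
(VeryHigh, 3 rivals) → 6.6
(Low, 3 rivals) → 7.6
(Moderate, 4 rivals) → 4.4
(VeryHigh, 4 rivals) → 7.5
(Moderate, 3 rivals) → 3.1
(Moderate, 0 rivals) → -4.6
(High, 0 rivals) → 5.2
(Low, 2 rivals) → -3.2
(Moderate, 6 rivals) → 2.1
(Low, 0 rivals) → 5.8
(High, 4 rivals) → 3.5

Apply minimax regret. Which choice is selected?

Column bests: 0 rivals=5.8, 2 rivals=8.0, 3 rivals=7.6, 4 rivals=7.5, 6 rivals=9.5.
Low regrets: 0.0, 11.2, 0.0, 7.4, 0.0 → max 11.2
Moderate regrets: 10.4, 9.1, 4.5, 3.1, 7.4 → max 10.4
High regrets: 0.6, 0.0, 4.1, 4.0, 3.8 → max 4.1
VeryHigh regrets: 3.1, 10.2, 1.0, 0.0, 0.2 → max 10.2
Smallest max regret = 4.1 → High.

High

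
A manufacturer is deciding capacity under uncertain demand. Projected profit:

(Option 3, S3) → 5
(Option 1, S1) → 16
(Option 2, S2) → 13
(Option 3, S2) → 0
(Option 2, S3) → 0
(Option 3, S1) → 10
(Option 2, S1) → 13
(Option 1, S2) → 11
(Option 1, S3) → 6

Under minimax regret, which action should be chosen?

Column bests: S1=16, S2=13, S3=6.
Option 1 regrets: 0, 2, 0 → max 2
Option 2 regrets: 3, 0, 6 → max 6
Option 3 regrets: 6, 13, 1 → max 13
Smallest max regret = 2 → Option 1.

Option 1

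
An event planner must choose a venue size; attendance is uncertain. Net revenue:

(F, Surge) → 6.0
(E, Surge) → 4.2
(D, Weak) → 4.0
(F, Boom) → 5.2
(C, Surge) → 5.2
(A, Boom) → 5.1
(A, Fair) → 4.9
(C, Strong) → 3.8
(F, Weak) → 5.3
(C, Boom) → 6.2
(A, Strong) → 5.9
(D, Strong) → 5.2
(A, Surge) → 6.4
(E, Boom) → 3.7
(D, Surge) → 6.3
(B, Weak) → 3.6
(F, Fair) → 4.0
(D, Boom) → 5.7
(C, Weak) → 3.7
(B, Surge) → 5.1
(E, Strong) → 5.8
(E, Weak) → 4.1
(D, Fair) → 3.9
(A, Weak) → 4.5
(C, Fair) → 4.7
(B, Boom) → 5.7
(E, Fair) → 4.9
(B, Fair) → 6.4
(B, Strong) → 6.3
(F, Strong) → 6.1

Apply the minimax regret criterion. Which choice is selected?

Column bests: Weak=5.3, Fair=6.4, Strong=6.3, Boom=6.2, Surge=6.4.
A regrets: 0.8, 1.5, 0.4, 1.1, 0.0 → max 1.5
B regrets: 1.7, 0.0, 0.0, 0.5, 1.3 → max 1.7
C regrets: 1.6, 1.7, 2.5, 0.0, 1.2 → max 2.5
D regrets: 1.3, 2.5, 1.1, 0.5, 0.1 → max 2.5
E regrets: 1.2, 1.5, 0.5, 2.5, 2.2 → max 2.5
F regrets: 0.0, 2.4, 0.2, 1.0, 0.4 → max 2.4
Smallest max regret = 1.5 → A.

A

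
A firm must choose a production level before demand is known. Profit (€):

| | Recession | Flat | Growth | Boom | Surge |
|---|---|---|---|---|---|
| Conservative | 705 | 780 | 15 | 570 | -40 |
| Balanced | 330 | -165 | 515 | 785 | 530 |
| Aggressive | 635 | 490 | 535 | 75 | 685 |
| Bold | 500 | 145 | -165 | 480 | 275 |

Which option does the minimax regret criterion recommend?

Column bests: Recession=705, Flat=780, Growth=535, Boom=785, Surge=685.
Conservative regrets: 0, 0, 520, 215, 725 → max 725
Balanced regrets: 375, 945, 20, 0, 155 → max 945
Aggressive regrets: 70, 290, 0, 710, 0 → max 710
Bold regrets: 205, 635, 700, 305, 410 → max 700
Smallest max regret = 700 → Bold.

Bold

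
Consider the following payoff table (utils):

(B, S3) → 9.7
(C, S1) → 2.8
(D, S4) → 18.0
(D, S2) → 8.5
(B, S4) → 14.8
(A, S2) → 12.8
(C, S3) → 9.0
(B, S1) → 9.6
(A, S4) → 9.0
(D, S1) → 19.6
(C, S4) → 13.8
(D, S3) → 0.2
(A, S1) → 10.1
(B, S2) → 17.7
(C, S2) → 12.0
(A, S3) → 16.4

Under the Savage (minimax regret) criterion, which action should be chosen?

A

Column bests: S1=19.6, S2=17.7, S3=16.4, S4=18.0.
A regrets: 9.5, 4.9, 0.0, 9.0 → max 9.5
B regrets: 10.0, 0.0, 6.7, 3.2 → max 10.0
C regrets: 16.8, 5.7, 7.4, 4.2 → max 16.8
D regrets: 0.0, 9.2, 16.2, 0.0 → max 16.2
Smallest max regret = 9.5 → A.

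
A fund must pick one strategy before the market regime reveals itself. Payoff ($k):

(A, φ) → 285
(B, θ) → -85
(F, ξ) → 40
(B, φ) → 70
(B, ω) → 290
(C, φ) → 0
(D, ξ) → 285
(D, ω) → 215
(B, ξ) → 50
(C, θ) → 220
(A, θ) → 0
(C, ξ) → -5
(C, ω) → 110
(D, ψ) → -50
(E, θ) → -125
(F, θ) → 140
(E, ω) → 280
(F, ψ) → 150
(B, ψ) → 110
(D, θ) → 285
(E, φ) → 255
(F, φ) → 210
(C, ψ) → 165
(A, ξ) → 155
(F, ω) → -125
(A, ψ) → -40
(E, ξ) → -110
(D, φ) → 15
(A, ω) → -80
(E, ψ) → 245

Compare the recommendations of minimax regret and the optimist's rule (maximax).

minimax regret → C; maximax → B (disagree)

Column bests: θ=285, φ=285, ψ=245, ω=290, ξ=285.
A regrets: 285, 0, 285, 370, 130 → max 370
B regrets: 370, 215, 135, 0, 235 → max 370
C regrets: 65, 285, 80, 180, 290 → max 290
D regrets: 0, 270, 295, 75, 0 → max 295
E regrets: 410, 30, 0, 10, 395 → max 410
F regrets: 145, 75, 95, 415, 245 → max 415
Smallest max regret = 290 → C.
Row maxima: A=285, B=290, C=220, D=285, E=280, F=210
Best best-case = 290 → B.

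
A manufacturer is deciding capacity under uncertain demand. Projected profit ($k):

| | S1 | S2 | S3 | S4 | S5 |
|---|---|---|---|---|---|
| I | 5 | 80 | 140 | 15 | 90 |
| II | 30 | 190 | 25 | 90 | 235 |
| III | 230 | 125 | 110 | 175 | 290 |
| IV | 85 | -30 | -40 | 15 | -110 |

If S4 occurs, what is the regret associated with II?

Best payoff under S4 is 175.
Regret = 175 − 90 = 85.

85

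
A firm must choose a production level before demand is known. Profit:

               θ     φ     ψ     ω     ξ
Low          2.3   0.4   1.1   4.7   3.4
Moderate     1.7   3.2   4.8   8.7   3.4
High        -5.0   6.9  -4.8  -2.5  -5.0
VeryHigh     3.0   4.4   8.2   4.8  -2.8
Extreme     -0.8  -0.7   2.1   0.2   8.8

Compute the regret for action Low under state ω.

Best payoff under ω is 8.7.
Regret = 8.7 − 4.7 = 4.0.

4.0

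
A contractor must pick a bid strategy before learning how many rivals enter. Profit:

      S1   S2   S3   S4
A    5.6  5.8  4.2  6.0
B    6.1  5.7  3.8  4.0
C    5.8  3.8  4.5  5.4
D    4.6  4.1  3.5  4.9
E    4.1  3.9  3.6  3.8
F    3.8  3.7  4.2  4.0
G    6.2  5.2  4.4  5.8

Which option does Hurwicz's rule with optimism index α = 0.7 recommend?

G

A: 0.7·6.0 + 0.3·4.2 = 5.46
B: 0.7·6.1 + 0.3·3.8 = 5.41
C: 0.7·5.8 + 0.3·3.8 = 5.2
D: 0.7·4.9 + 0.3·3.5 = 4.48
E: 0.7·4.1 + 0.3·3.6 = 3.95
F: 0.7·4.2 + 0.3·3.7 = 4.05
G: 0.7·6.2 + 0.3·4.4 = 5.66
Highest Hurwicz score = 5.66 → G.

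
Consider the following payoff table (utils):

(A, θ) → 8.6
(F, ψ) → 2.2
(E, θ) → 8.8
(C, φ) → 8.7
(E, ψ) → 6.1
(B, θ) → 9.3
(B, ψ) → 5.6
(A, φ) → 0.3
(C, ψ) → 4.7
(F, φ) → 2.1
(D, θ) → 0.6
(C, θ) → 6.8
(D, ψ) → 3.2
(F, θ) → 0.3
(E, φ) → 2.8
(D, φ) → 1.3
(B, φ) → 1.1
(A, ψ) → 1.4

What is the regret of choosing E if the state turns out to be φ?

Best payoff under φ is 8.7.
Regret = 8.7 − 2.8 = 5.9.

5.9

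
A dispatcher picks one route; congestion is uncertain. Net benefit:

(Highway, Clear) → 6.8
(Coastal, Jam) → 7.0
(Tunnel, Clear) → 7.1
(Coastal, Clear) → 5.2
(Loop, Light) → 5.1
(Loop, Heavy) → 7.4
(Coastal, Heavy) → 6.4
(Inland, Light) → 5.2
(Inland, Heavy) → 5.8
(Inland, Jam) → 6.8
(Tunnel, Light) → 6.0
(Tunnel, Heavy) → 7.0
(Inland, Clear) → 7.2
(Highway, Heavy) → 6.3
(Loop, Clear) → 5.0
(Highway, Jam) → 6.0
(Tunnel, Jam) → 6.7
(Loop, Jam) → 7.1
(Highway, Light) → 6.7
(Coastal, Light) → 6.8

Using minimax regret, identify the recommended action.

Column bests: Clear=7.2, Light=6.8, Heavy=7.4, Jam=7.1.
Tunnel regrets: 0.1, 0.8, 0.4, 0.4 → max 0.8
Highway regrets: 0.4, 0.1, 1.1, 1.1 → max 1.1
Coastal regrets: 2.0, 0.0, 1.0, 0.1 → max 2.0
Loop regrets: 2.2, 1.7, 0.0, 0.0 → max 2.2
Inland regrets: 0.0, 1.6, 1.6, 0.3 → max 1.6
Smallest max regret = 0.8 → Tunnel.

Tunnel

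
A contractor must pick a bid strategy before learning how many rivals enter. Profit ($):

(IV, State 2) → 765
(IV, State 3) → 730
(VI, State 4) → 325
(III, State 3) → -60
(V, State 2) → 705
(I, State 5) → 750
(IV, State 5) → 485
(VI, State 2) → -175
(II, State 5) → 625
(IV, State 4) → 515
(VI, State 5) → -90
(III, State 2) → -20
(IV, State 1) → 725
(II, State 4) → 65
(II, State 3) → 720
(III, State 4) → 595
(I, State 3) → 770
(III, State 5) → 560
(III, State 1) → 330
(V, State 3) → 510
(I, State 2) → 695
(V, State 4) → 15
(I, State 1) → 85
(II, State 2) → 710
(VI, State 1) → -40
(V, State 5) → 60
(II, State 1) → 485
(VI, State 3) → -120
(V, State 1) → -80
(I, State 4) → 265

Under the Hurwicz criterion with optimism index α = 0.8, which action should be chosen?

I: 0.8·770 + 0.2·85 = 633
II: 0.8·720 + 0.2·65 = 589
III: 0.8·595 + 0.2·(-60) = 464
IV: 0.8·765 + 0.2·485 = 709
V: 0.8·705 + 0.2·(-80) = 548
VI: 0.8·325 + 0.2·(-175) = 225
Highest Hurwicz score = 709 → IV.

IV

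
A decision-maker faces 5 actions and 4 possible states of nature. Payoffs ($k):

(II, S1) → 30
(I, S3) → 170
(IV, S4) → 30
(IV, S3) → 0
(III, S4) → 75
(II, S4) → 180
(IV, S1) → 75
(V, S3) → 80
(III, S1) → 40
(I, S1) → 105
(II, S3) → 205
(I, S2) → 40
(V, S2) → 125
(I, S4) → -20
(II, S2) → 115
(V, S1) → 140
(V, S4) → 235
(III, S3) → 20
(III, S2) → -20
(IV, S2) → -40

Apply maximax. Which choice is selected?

V

Row maxima: I=170, II=205, III=75, IV=75, V=235
Best best-case = 235 → V.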